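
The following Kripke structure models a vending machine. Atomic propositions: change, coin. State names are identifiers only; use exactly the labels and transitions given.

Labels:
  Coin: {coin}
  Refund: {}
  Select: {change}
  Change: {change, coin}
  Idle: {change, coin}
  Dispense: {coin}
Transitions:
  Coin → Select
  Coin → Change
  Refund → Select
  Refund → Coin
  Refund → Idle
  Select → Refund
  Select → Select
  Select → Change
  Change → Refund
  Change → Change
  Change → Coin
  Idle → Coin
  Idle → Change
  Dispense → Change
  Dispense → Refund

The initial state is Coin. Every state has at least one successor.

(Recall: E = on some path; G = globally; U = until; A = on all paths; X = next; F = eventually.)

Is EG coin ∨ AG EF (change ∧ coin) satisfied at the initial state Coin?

Holds

States satisfying coin: {Coin, Change, Idle, Dispense}.
States satisfying EG coin: {Coin, Change, Idle, Dispense}.
States satisfying EF (change ∧ coin): {Coin, Refund, Select, Change, Idle, Dispense}.
States satisfying AG EF (change ∧ coin): {Coin, Refund, Select, Change, Idle, Dispense}.
States satisfying EG coin ∨ AG EF (change ∧ coin): {Coin, Refund, Select, Change, Idle, Dispense}.
Coin ∈ Sat(EG coin ∨ AG EF (change ∧ coin)).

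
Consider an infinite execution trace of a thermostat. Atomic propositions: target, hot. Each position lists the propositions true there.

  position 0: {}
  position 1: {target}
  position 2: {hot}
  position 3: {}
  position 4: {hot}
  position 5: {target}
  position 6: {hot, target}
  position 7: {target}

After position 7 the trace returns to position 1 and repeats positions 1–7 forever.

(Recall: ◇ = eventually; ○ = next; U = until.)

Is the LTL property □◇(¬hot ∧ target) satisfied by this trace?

◇(¬hot ∧ target) holds at every position 0..7, and those are all positions ever visited, so □◇(¬hot ∧ target) holds.

Satisfied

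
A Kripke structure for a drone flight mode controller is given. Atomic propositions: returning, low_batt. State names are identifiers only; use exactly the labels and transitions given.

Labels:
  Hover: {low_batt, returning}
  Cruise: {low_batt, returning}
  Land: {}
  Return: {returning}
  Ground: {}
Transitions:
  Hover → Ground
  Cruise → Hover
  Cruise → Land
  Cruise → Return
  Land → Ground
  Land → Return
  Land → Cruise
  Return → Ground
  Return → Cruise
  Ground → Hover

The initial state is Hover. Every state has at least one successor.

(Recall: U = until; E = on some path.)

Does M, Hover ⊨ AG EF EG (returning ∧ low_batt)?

Does not hold

States satisfying EF EG (returning ∧ low_batt): ∅.
States satisfying AG EF EG (returning ∧ low_batt): ∅.
Ground is reachable from Hover and violates EF EG (returning ∧ low_batt), so AG fails at Hover.
Hover ∉ Sat(AG EF EG (returning ∧ low_batt)).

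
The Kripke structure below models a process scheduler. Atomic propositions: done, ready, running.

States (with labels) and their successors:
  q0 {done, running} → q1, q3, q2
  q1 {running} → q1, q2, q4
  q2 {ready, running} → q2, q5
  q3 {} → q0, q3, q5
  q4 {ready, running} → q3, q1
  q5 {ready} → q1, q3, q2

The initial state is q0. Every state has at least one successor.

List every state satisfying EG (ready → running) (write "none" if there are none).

{q0, q1, q2, q3, q4}

States satisfying ready → running: {q0, q1, q2, q3, q4}.
States satisfying EG (ready → running): {q0, q1, q2, q3, q4}.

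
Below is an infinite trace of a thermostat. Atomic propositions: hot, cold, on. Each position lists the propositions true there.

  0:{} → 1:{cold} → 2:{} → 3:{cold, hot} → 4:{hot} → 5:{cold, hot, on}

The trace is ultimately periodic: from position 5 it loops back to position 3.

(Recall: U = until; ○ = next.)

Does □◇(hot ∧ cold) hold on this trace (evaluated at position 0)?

Satisfied

◇(hot ∧ cold) holds at every position 0..5, and those are all positions ever visited, so □◇(hot ∧ cold) holds.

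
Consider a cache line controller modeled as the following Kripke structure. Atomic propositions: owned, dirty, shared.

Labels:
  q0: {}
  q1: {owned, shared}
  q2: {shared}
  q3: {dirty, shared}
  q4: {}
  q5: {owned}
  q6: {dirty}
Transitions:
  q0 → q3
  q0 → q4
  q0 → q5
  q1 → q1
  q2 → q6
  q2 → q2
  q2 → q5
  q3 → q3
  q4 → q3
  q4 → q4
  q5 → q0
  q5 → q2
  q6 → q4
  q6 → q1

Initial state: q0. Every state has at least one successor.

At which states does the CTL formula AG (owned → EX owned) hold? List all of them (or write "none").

States satisfying owned → EX owned: {q0, q1, q2, q3, q4, q6}.
States satisfying AG (owned → EX owned): {q1, q3, q4, q6}.

{q1, q3, q4, q6}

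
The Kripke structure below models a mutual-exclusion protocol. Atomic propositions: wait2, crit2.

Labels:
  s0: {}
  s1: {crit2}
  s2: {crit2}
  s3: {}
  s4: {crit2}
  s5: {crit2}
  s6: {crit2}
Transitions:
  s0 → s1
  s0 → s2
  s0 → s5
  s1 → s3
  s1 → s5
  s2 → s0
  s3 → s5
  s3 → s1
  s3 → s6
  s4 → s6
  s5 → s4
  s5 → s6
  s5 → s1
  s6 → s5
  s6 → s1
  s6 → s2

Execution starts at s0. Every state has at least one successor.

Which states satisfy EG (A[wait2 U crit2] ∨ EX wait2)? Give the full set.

States satisfying A[wait2 U crit2] ∨ EX wait2: {s1, s2, s4, s5, s6}.
States satisfying EG (A[wait2 U crit2] ∨ EX wait2): {s1, s4, s5, s6}.

{s1, s4, s5, s6}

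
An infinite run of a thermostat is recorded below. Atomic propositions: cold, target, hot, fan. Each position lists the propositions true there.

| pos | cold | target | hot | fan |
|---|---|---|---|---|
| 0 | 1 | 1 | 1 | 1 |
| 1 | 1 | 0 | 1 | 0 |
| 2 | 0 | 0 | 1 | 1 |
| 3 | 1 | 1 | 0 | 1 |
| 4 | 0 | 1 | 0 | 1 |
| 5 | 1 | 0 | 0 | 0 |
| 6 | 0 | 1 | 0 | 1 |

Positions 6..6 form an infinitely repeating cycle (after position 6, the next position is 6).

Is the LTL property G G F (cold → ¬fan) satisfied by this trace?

Holds

G F (cold → ¬fan) holds at every position 0..6, and those are all positions ever visited, so G G F (cold → ¬fan) holds.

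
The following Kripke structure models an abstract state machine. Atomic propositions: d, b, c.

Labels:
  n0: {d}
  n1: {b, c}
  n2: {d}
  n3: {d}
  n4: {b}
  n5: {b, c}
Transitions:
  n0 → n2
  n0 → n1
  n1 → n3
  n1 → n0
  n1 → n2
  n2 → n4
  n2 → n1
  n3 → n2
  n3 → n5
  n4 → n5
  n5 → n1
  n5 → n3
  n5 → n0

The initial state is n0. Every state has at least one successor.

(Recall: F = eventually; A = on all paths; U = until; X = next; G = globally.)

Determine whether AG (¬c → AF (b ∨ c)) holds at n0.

States satisfying ¬c → AF (b ∨ c): {n0, n1, n2, n3, n4, n5}.
States satisfying AG (¬c → AF (b ∨ c)): {n0, n1, n2, n3, n4, n5}.
Every state reachable from n0 satisfies ¬c → AF (b ∨ c).
n0 ∈ Sat(AG (¬c → AF (b ∨ c))).

Satisfied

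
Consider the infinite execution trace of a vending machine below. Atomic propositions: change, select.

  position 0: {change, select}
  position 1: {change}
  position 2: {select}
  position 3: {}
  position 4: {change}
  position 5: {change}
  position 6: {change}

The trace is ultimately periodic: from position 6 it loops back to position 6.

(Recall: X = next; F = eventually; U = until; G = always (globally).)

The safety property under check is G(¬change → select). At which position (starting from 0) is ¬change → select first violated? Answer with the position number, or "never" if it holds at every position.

3

Check ¬change → select at each position in order: 0 ✓, 1 ✓, 2 ✓.
At position 3 the labels are {}, so ¬change → select is false there. This is the first violation.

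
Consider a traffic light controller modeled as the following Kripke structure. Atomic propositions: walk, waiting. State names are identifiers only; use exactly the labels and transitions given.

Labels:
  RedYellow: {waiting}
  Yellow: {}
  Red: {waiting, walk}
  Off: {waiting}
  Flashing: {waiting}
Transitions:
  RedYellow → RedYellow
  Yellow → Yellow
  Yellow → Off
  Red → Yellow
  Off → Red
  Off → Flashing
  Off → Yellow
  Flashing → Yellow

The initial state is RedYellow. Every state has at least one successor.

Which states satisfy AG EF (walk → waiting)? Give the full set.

{RedYellow, Yellow, Red, Off, Flashing}

States satisfying EF (walk → waiting): {RedYellow, Yellow, Red, Off, Flashing}.
States satisfying AG EF (walk → waiting): {RedYellow, Yellow, Red, Off, Flashing}.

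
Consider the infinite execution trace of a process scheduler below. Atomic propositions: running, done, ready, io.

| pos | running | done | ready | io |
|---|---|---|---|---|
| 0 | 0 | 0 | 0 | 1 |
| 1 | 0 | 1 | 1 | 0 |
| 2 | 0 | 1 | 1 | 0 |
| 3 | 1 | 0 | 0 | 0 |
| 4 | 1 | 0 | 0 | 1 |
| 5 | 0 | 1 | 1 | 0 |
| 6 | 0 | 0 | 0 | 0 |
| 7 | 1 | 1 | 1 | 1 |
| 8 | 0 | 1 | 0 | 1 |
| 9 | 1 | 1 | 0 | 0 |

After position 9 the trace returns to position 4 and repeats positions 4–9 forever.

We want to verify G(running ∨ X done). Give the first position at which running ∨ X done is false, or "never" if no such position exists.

2

Check running ∨ X done at each position in order: 0 ✓, 1 ✓.
At position 2 the labels are {done, ready} and the next position 3 has {running}, so running ∨ X done is false there. This is the first violation.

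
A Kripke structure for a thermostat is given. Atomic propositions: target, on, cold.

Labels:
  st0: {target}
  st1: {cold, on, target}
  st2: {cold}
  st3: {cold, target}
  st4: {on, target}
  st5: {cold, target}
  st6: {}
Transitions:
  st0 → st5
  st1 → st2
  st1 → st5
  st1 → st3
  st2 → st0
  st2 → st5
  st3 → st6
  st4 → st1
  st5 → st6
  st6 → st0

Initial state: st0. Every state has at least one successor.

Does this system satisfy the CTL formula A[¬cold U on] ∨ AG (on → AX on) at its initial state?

States satisfying ¬cold: {st0, st4, st6}.
States satisfying on: {st1, st4}.
States satisfying A[¬cold U on]: {st1, st4}.
States satisfying on → AX on: {st0, st2, st3, st4, st5, st6}.
States satisfying AG (on → AX on): {st0, st2, st3, st5, st6}.
States satisfying A[¬cold U on] ∨ AG (on → AX on): {st0, st1, st2, st3, st4, st5, st6}.
st0 ∈ Sat(A[¬cold U on] ∨ AG (on → AX on)).

Satisfied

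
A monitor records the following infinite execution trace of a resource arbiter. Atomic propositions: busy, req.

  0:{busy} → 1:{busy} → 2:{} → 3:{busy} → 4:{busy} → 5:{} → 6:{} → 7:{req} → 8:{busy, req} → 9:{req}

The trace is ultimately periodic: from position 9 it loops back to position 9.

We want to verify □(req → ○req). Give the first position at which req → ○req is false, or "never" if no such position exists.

req → ○req holds at every position 0..9, and those are all the positions the trace ever visits, so the invariant □(req → ○req) is never violated.

never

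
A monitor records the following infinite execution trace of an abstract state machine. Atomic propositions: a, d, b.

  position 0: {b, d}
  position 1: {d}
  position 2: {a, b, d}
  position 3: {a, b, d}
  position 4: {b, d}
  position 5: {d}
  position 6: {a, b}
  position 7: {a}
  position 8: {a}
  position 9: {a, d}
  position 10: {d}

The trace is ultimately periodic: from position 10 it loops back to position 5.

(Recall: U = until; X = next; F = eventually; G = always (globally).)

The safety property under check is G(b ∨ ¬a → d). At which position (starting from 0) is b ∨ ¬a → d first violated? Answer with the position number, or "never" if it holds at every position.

Check b ∨ ¬a → d at each position in order: 0 ✓, 1 ✓, 2 ✓, 3 ✓, 4 ✓, 5 ✓.
At position 6 the labels are {a, b}, so b ∨ ¬a → d is false there. This is the first violation.

6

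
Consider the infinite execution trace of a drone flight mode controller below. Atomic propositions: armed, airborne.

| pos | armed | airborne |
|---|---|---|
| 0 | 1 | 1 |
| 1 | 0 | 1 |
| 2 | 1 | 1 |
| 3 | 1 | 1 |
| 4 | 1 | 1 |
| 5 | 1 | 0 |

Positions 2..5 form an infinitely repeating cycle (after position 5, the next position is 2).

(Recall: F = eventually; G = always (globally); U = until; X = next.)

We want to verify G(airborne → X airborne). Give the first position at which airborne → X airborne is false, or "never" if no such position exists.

Check airborne → X airborne at each position in order: 0 ✓, 1 ✓, 2 ✓, 3 ✓.
At position 4 the labels are {airborne, armed} and the next position 5 has {armed}, so airborne → X airborne is false there. This is the first violation.

4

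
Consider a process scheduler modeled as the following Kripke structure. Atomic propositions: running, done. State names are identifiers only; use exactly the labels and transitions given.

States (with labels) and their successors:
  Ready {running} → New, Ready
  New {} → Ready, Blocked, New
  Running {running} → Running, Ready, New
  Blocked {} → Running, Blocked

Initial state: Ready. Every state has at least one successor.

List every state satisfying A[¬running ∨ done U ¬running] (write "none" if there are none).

States satisfying ¬running ∨ done: {New, Blocked}.
States satisfying ¬running: {New, Blocked}.
States satisfying A[¬running ∨ done U ¬running]: {New, Blocked}.

{New, Blocked}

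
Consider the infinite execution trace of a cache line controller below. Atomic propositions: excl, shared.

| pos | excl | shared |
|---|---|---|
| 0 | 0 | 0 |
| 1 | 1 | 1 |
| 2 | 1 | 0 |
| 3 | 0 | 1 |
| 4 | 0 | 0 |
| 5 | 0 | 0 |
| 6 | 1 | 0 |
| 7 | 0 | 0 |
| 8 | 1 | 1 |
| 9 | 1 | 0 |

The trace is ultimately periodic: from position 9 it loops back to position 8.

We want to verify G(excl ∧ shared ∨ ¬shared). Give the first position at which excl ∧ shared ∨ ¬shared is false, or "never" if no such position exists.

Check excl ∧ shared ∨ ¬shared at each position in order: 0 ✓, 1 ✓, 2 ✓.
At position 3 the labels are {shared}, so excl ∧ shared ∨ ¬shared is false there. This is the first violation.

3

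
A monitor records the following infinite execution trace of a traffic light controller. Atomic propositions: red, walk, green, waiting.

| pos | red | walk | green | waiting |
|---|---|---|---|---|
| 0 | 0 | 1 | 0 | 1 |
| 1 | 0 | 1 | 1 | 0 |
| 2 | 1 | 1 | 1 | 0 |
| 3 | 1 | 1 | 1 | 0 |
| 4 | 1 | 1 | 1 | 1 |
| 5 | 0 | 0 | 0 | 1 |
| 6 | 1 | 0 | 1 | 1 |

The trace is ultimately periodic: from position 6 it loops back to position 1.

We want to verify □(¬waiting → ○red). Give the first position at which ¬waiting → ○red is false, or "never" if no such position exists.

never

¬waiting → ○red holds at every position 0..6, and those are all the positions the trace ever visits, so the invariant □(¬waiting → ○red) is never violated.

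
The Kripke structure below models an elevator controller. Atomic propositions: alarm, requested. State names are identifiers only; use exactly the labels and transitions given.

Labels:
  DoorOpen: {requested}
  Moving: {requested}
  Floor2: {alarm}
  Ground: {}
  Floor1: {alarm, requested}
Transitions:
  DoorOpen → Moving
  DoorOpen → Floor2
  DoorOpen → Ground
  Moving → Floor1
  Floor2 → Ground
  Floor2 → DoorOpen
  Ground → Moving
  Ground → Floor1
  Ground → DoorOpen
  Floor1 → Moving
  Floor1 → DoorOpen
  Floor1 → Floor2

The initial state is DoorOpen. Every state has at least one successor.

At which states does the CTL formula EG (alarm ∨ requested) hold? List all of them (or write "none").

{DoorOpen, Moving, Floor2, Floor1}

States satisfying alarm ∨ requested: {DoorOpen, Moving, Floor2, Floor1}.
States satisfying EG (alarm ∨ requested): {DoorOpen, Moving, Floor2, Floor1}.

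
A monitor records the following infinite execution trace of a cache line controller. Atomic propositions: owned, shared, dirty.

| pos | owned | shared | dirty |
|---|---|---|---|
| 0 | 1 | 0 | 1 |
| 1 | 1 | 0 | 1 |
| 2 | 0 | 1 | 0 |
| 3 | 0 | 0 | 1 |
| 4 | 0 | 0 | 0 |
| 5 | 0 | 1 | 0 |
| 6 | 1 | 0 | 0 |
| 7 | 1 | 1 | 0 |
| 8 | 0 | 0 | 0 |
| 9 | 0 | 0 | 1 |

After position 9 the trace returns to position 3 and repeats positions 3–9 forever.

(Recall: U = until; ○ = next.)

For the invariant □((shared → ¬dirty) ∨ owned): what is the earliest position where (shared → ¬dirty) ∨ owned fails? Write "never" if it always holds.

never

(shared → ¬dirty) ∨ owned holds at every position 0..9, and those are all the positions the trace ever visits, so the invariant □((shared → ¬dirty) ∨ owned) is never violated.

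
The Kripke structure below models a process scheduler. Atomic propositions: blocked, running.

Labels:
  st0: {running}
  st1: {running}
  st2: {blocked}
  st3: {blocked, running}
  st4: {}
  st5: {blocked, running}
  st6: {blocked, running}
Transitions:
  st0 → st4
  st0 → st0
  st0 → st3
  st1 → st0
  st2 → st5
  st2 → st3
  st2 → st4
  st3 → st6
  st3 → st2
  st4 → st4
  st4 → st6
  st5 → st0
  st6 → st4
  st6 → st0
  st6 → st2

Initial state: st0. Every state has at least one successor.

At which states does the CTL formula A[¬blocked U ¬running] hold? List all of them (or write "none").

States satisfying ¬blocked: {st0, st1, st4}.
States satisfying ¬running: {st2, st4}.
States satisfying A[¬blocked U ¬running]: {st2, st4}.

{st2, st4}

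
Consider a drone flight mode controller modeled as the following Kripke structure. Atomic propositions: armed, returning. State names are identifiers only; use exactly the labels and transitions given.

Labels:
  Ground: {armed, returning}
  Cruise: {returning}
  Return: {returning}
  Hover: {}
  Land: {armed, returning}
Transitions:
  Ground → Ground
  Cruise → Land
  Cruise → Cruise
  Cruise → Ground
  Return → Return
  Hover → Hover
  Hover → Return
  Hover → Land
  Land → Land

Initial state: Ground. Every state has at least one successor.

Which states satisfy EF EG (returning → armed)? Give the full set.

States satisfying EG (returning → armed): {Ground, Hover, Land}.
States satisfying EF EG (returning → armed): {Ground, Cruise, Hover, Land}.

{Ground, Cruise, Hover, Land}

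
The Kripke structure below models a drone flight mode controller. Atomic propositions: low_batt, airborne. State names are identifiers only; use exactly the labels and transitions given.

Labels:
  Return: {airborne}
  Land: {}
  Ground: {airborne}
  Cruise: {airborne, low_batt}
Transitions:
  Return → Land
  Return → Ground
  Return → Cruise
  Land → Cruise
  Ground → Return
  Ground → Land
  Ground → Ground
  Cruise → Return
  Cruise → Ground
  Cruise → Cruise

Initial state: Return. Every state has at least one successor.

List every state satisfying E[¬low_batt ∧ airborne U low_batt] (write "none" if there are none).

States satisfying ¬low_batt ∧ airborne: {Return, Ground}.
States satisfying low_batt: {Cruise}.
States satisfying E[¬low_batt ∧ airborne U low_batt]: {Return, Ground, Cruise}.

{Return, Ground, Cruise}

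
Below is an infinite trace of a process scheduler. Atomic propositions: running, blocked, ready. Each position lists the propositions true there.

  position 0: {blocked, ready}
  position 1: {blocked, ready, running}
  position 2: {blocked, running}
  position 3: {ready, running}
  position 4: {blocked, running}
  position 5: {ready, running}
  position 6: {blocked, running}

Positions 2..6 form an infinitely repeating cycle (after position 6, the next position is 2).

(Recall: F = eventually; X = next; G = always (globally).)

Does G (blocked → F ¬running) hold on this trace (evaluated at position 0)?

No

blocked → F ¬running must hold at every position from 0 onward. It fails at position 1, so G (blocked → F ¬running) is false.
Positions where blocked holds: 0, 1, 2, 4, 6.
Check F ¬running at each: 0→ok, 1→fails, 2→fails, 4→fails, 6→fails.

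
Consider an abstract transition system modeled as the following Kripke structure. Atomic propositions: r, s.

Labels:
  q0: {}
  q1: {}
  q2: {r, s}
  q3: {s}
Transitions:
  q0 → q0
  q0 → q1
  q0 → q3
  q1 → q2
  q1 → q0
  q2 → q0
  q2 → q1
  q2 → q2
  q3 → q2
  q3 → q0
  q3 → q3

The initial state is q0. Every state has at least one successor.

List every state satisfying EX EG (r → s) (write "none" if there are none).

States satisfying EG (r → s): {q0, q1, q2, q3}.
States satisfying EX EG (r → s): {q0, q1, q2, q3}.

{q0, q1, q2, q3}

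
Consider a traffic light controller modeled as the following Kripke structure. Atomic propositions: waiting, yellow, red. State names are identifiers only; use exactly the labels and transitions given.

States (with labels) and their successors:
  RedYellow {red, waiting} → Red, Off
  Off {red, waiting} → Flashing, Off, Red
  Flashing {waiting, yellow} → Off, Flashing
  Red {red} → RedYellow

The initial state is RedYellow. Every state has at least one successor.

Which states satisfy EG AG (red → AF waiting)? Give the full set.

States satisfying AG (red → AF waiting): {RedYellow, Off, Flashing, Red}.
States satisfying EG AG (red → AF waiting): {RedYellow, Off, Flashing, Red}.

{RedYellow, Off, Flashing, Red}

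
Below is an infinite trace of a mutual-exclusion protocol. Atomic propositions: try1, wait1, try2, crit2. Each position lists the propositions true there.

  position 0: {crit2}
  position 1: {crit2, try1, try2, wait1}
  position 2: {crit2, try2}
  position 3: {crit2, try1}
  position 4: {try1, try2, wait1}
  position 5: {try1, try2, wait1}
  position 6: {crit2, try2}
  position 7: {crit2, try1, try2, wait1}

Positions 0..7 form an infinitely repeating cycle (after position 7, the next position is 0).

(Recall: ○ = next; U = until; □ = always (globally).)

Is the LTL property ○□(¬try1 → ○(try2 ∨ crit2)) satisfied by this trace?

The position after 0 is 1; □(¬try1 → ○(try2 ∨ crit2)) is true there.

Satisfied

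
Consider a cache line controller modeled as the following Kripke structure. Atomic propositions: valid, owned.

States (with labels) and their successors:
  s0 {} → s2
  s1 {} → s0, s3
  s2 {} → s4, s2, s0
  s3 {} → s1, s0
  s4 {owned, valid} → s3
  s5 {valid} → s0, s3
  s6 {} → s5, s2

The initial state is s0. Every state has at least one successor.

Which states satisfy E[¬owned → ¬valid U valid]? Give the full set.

{s0, s1, s2, s3, s4, s5, s6}

States satisfying ¬owned → ¬valid: {s0, s1, s2, s3, s4, s6}.
States satisfying valid: {s4, s5}.
States satisfying E[¬owned → ¬valid U valid]: {s0, s1, s2, s3, s4, s5, s6}.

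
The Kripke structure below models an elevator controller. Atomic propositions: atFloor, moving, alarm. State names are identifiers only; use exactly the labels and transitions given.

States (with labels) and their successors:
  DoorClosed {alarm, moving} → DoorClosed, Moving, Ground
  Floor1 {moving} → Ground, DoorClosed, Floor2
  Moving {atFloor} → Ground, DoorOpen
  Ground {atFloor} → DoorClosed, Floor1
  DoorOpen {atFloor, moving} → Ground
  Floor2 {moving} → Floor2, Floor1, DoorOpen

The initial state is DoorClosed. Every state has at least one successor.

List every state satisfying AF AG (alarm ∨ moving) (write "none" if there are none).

States satisfying AG (alarm ∨ moving): ∅.
States satisfying AF AG (alarm ∨ moving): ∅.

none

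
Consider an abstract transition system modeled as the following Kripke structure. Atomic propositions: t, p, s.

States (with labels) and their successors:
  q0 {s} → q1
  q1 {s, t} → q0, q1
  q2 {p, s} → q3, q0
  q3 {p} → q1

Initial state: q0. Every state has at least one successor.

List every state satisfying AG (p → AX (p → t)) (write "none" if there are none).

States satisfying p → AX (p → t): {q0, q1, q3}.
States satisfying AG (p → AX (p → t)): {q0, q1, q3}.

{q0, q1, q3}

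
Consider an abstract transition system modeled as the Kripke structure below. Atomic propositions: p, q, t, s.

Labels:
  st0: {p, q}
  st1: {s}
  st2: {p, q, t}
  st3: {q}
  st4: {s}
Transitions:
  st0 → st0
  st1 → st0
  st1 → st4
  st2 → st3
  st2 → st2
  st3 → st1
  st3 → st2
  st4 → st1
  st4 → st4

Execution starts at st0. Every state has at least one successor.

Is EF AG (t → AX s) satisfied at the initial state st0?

States satisfying AG (t → AX s): {st0, st1, st4}.
States satisfying EF AG (t → AX s): {st0, st1, st2, st3, st4}.
Some path from st0 reaches a state where AG (t → AX s) holds.
st0 ∈ Sat(EF AG (t → AX s)).

Holds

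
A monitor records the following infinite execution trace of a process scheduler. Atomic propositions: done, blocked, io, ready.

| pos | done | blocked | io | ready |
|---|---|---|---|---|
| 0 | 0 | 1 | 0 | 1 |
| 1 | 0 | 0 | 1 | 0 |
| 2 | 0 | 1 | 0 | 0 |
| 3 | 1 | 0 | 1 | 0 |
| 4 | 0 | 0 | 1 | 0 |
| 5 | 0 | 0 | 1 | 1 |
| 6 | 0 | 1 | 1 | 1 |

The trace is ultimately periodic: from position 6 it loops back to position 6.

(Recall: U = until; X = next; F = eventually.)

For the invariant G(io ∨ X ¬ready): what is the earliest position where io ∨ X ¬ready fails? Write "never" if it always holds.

io ∨ X ¬ready holds at every position 0..6, and those are all the positions the trace ever visits, so the invariant G(io ∨ X ¬ready) is never violated.

never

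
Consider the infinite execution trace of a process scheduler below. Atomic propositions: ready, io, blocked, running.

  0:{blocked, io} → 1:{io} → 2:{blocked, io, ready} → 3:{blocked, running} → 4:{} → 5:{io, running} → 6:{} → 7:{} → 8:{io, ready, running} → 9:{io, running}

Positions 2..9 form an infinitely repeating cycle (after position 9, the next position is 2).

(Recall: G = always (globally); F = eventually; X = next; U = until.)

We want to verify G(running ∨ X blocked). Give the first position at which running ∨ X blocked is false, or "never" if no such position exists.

0

At position 0 the labels are {blocked, io} and the next position 1 has {io}, so running ∨ X blocked is false there. This is the first violation.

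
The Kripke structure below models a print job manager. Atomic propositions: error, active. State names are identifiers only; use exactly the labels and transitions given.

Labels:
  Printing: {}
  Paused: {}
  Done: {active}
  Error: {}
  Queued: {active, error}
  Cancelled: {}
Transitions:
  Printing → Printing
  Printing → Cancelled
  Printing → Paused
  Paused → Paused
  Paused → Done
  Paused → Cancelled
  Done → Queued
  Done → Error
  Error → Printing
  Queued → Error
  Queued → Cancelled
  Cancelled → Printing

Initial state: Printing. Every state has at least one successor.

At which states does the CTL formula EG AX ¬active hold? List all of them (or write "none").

States satisfying AX ¬active: {Printing, Error, Queued, Cancelled}.
States satisfying EG AX ¬active: {Printing, Error, Queued, Cancelled}.

{Printing, Error, Queued, Cancelled}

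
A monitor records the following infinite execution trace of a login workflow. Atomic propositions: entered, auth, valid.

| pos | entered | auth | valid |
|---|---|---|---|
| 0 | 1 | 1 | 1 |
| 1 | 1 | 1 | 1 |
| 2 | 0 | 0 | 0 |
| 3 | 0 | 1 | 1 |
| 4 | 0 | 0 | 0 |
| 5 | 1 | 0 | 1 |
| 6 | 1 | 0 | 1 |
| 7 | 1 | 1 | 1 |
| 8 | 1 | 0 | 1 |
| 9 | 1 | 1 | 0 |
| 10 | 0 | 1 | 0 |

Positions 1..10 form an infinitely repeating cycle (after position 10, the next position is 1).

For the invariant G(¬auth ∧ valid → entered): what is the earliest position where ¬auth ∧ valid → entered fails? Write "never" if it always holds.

¬auth ∧ valid → entered holds at every position 0..10, and those are all the positions the trace ever visits, so the invariant G(¬auth ∧ valid → entered) is never violated.

never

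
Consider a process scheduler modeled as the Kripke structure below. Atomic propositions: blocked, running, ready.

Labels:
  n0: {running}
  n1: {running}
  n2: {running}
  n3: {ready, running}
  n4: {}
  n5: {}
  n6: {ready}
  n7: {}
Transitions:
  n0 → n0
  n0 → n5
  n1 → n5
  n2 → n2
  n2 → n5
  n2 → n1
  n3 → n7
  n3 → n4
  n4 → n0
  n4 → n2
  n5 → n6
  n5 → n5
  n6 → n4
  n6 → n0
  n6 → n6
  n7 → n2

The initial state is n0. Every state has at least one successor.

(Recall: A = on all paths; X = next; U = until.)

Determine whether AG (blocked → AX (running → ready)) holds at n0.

States satisfying blocked → AX (running → ready): {n0, n1, n2, n3, n4, n5, n6, n7}.
States satisfying AG (blocked → AX (running → ready)): {n0, n1, n2, n3, n4, n5, n6, n7}.
Every state reachable from n0 satisfies blocked → AX (running → ready).
n0 ∈ Sat(AG (blocked → AX (running → ready))).

Satisfied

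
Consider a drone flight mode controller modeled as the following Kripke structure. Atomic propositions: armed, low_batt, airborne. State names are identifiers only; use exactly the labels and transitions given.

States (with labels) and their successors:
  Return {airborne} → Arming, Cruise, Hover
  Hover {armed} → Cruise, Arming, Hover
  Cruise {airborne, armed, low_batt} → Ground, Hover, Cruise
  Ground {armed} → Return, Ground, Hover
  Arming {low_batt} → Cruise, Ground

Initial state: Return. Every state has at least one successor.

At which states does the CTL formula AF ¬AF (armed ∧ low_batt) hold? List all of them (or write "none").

{Return, Hover, Ground, Arming}

States satisfying ¬AF (armed ∧ low_batt): {Return, Hover, Ground, Arming}.
States satisfying AF ¬AF (armed ∧ low_batt): {Return, Hover, Ground, Arming}.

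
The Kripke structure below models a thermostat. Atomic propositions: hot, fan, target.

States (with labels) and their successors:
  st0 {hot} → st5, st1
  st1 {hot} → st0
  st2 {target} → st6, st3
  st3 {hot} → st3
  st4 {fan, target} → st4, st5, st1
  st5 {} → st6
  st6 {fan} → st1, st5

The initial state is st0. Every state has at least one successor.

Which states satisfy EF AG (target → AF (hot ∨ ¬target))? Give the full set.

States satisfying AG (target → AF (hot ∨ ¬target)): {st0, st1, st2, st3, st5, st6}.
States satisfying EF AG (target → AF (hot ∨ ¬target)): {st0, st1, st2, st3, st4, st5, st6}.

{st0, st1, st2, st3, st4, st5, st6}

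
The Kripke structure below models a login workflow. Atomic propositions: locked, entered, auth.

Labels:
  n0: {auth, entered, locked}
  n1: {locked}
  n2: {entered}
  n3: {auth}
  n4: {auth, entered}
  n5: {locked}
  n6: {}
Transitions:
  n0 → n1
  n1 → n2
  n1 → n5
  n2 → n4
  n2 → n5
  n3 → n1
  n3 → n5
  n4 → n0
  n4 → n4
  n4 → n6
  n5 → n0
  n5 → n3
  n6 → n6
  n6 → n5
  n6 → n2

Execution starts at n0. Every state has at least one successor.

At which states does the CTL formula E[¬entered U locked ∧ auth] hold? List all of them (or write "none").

{n0, n1, n3, n5, n6}

States satisfying ¬entered: {n1, n3, n5, n6}.
States satisfying locked ∧ auth: {n0}.
States satisfying E[¬entered U locked ∧ auth]: {n0, n1, n3, n5, n6}.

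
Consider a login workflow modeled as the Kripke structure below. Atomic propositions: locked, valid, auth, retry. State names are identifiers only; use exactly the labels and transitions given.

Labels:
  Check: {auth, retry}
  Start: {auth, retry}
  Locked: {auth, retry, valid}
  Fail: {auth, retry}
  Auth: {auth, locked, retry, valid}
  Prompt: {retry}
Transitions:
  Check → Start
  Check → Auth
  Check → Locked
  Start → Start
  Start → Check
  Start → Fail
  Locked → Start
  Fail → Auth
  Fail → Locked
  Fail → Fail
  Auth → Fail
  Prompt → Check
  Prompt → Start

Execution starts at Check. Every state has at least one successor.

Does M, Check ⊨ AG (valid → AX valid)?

Does not hold

States satisfying valid → AX valid: {Check, Start, Fail, Prompt}.
States satisfying AG (valid → AX valid): ∅.
Auth is reachable from Check and violates valid → AX valid, so AG fails at Check.
Check ∉ Sat(AG (valid → AX valid)).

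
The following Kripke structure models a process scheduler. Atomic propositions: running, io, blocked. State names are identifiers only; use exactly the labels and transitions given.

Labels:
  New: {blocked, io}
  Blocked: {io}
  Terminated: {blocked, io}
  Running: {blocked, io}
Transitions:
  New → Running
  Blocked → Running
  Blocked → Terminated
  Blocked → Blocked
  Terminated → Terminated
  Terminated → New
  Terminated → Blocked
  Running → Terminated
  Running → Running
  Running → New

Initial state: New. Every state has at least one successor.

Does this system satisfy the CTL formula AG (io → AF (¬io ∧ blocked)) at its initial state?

No

States satisfying io → AF (¬io ∧ blocked): ∅.
States satisfying AG (io → AF (¬io ∧ blocked)): ∅.
Blocked is reachable from New and violates io → AF (¬io ∧ blocked), so AG fails at New.
New ∉ Sat(AG (io → AF (¬io ∧ blocked))).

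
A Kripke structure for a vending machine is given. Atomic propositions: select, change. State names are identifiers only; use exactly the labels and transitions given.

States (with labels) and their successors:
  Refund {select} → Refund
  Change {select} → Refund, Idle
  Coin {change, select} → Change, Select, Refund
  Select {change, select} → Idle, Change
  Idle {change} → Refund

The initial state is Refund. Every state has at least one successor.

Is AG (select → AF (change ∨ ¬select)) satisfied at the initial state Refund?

States satisfying select → AF (change ∨ ¬select): {Coin, Select, Idle}.
States satisfying AG (select → AF (change ∨ ¬select)): ∅.
Refund is reachable from Refund and violates select → AF (change ∨ ¬select), so AG fails at Refund.
Refund ∉ Sat(AG (select → AF (change ∨ ¬select))).

Violated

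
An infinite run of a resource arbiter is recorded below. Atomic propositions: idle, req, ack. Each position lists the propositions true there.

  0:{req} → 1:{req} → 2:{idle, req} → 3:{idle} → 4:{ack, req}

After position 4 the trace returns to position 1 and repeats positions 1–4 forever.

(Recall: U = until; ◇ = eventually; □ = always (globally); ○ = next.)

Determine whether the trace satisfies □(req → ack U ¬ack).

Yes

req → ack U ¬ack holds at every position 0..4, and those are all positions ever visited, so □(req → ack U ¬ack) holds.
Positions where req holds: 0, 1, 2, 4.
Check ack U ¬ack at each: 0→ok, 1→ok, 2→ok, 4→ok.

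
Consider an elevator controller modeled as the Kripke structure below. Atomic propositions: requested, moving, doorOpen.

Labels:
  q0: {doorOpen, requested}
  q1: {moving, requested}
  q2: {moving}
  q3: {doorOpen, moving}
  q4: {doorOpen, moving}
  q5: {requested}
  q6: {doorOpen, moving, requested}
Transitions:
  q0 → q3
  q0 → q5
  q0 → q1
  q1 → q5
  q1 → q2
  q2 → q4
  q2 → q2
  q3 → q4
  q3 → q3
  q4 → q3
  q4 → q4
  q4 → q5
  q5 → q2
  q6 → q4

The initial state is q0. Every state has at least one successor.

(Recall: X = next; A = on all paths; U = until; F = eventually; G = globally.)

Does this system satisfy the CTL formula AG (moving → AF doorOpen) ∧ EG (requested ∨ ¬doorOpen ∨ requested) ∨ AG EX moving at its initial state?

Yes

States satisfying moving → AF doorOpen: {q0, q3, q4, q5, q6}.
States satisfying AG (moving → AF doorOpen): ∅.
States satisfying requested ∨ ¬doorOpen ∨ requested: {q0, q1, q2, q5, q6}.
States satisfying EG (requested ∨ ¬doorOpen ∨ requested): {q0, q1, q2, q5}.
States satisfying EX moving: {q0, q1, q2, q3, q4, q5, q6}.
States satisfying AG EX moving: {q0, q1, q2, q3, q4, q5, q6}.
States satisfying AG (moving → AF doorOpen) ∧ EG (requested ∨ ¬doorOpen ∨ requested) ∨ AG EX moving: {q0, q1, q2, q3, q4, q5, q6}.
q0 ∈ Sat(AG (moving → AF doorOpen) ∧ EG (requested ∨ ¬doorOpen ∨ requested) ∨ AG EX moving).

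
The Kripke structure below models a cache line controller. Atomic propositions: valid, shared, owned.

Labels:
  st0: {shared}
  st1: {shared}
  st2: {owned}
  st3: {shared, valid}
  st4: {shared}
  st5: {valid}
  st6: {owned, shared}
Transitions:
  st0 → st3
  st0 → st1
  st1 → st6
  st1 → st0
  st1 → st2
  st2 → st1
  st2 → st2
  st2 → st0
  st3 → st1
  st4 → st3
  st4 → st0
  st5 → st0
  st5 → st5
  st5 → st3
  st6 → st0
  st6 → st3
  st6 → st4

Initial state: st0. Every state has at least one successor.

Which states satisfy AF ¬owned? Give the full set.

States satisfying ¬owned: {st0, st1, st3, st4, st5}.
States satisfying AF ¬owned: {st0, st1, st3, st4, st5, st6}.

{st0, st1, st3, st4, st5, st6}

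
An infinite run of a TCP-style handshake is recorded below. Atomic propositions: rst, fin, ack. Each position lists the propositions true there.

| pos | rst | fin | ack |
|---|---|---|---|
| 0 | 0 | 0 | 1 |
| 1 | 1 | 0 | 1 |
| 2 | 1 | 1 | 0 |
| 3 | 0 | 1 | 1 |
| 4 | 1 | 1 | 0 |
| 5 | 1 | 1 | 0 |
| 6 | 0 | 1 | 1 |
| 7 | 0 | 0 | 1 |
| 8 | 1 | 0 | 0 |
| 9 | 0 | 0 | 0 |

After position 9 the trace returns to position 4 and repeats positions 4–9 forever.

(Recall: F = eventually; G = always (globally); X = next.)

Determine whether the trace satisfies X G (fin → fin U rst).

Violated

The position after 0 is 1; G (fin → fin U rst) is false there.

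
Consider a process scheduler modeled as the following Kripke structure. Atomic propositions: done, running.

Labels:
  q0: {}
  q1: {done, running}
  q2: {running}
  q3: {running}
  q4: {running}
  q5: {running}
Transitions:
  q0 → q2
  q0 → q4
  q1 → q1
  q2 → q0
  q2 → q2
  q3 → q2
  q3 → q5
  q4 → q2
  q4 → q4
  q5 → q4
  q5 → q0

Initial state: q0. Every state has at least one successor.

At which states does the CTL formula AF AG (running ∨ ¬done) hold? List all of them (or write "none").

{q0, q1, q2, q3, q4, q5}

States satisfying AG (running ∨ ¬done): {q0, q1, q2, q3, q4, q5}.
States satisfying AF AG (running ∨ ¬done): {q0, q1, q2, q3, q4, q5}.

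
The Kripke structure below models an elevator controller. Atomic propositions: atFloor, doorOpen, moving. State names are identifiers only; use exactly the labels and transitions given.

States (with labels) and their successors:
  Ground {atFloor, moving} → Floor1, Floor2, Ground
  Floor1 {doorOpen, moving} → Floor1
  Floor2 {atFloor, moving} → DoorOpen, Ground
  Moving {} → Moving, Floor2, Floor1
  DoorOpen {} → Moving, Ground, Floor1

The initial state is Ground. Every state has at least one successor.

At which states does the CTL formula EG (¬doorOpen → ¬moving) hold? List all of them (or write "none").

States satisfying ¬doorOpen → ¬moving: {Floor1, Moving, DoorOpen}.
States satisfying EG (¬doorOpen → ¬moving): {Floor1, Moving, DoorOpen}.

{Floor1, Moving, DoorOpen}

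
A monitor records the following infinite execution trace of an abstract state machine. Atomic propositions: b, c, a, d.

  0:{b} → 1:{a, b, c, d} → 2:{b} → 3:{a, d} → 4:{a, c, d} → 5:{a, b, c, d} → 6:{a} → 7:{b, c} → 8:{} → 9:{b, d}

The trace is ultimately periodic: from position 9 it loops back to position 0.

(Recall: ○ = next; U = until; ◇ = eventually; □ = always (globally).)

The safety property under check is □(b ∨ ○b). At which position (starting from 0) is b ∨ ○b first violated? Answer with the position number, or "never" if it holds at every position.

Check b ∨ ○b at each position in order: 0 ✓, 1 ✓, 2 ✓.
At position 3 the labels are {a, d} and the next position 4 has {a, c, d}, so b ∨ ○b is false there. This is the first violation.

3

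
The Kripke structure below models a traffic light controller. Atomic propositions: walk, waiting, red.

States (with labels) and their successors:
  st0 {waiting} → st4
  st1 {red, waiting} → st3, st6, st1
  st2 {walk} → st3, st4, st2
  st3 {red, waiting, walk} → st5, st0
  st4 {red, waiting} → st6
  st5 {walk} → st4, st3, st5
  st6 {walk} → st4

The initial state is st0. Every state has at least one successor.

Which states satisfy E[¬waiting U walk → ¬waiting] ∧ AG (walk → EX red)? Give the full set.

{st0, st4, st6}

States satisfying ¬waiting: {st2, st5, st6}.
States satisfying walk → ¬waiting: {st0, st1, st2, st4, st5, st6}.
States satisfying E[¬waiting U walk → ¬waiting]: {st0, st1, st2, st4, st5, st6}.
States satisfying walk → EX red: {st0, st1, st2, st4, st5, st6}.
States satisfying AG (walk → EX red): {st0, st4, st6}.
States satisfying E[¬waiting U walk → ¬waiting] ∧ AG (walk → EX red): {st0, st4, st6}.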